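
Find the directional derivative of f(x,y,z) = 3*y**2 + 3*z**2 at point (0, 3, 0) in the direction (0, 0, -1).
0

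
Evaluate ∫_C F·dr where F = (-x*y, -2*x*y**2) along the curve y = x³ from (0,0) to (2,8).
-3104/5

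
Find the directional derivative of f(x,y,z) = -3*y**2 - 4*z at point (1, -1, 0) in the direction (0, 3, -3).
5*sqrt(2)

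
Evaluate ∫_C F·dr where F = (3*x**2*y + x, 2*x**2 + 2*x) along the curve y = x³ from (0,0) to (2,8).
482/5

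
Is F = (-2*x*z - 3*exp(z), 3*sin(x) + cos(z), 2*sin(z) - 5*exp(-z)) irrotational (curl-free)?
No, ∇×F = (sin(z), -2*x - 3*exp(z), 3*cos(x))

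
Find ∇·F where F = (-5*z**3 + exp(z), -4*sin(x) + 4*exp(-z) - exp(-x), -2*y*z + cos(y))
-2*y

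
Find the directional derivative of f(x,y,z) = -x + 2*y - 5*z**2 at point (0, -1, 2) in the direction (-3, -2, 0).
-sqrt(13)/13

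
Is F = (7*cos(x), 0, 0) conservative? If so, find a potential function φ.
Yes, F is conservative. φ = 7*sin(x)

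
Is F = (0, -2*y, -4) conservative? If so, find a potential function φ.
Yes, F is conservative. φ = -y**2 - 4*z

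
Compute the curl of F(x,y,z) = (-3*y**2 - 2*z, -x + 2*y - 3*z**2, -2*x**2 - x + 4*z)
(6*z, 4*x - 1, 6*y - 1)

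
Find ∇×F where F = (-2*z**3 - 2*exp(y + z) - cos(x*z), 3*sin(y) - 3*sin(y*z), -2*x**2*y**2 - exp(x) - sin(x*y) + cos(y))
(-4*x**2*y - x*cos(x*y) + 3*y*cos(y*z) - sin(y), 4*x*y**2 + x*sin(x*z) + y*cos(x*y) - 6*z**2 + exp(x) - 2*exp(y + z), 2*exp(y + z))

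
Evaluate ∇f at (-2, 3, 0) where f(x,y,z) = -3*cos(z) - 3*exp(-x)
(3*exp(2), 0, 0)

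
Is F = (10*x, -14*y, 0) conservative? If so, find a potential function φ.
Yes, F is conservative. φ = 5*x**2 - 7*y**2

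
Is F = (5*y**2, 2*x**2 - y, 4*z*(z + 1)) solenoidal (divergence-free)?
No, ∇·F = 8*z + 3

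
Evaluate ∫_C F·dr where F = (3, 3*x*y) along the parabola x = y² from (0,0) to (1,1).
15/4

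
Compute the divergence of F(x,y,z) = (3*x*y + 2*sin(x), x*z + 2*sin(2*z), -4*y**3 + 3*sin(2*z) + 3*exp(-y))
3*y + 2*cos(x) + 6*cos(2*z)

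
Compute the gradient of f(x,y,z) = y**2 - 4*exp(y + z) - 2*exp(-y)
(0, 2*y - 4*exp(y + z) + 2*exp(-y), -4*exp(y + z))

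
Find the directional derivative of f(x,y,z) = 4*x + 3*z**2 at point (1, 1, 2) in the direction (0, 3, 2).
24*sqrt(13)/13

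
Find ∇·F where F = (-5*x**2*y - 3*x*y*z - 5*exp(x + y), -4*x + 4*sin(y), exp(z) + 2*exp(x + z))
-10*x*y - 3*y*z + exp(z) - 5*exp(x + y) + 2*exp(x + z) + 4*cos(y)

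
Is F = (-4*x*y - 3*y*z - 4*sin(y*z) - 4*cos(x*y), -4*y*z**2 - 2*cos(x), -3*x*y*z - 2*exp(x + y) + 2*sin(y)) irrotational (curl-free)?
No, ∇×F = (-3*x*z + 8*y*z - 2*exp(x + y) + 2*cos(y), 3*y*z - 4*y*cos(y*z) - 3*y + 2*exp(x + y), -4*x*sin(x*y) + 4*x + 4*z*cos(y*z) + 3*z + 2*sin(x))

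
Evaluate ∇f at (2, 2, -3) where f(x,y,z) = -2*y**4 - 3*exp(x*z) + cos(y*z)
(9*exp(-6), -64 - 3*sin(6), 2*sin(6) - 6*exp(-6))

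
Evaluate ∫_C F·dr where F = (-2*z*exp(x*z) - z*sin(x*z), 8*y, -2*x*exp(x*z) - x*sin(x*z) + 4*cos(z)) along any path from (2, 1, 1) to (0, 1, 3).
-4*sin(1) - 1 - cos(2) + 4*sin(3) + 2*exp(2)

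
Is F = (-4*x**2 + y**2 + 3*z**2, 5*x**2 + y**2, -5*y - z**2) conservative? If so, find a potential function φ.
No, ∇×F = (-5, 6*z, 10*x - 2*y) ≠ 0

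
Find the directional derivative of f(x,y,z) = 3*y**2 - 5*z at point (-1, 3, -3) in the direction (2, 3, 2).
44*sqrt(17)/17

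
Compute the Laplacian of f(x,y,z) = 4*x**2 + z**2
10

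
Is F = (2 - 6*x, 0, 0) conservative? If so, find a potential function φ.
Yes, F is conservative. φ = x*(2 - 3*x)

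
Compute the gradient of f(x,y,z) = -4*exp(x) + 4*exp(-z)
(-4*exp(x), 0, -4*exp(-z))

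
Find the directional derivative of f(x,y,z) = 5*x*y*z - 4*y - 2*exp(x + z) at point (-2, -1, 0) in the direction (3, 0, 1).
sqrt(10)*(-4/5 + exp(2))*exp(-2)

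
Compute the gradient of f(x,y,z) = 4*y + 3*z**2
(0, 4, 6*z)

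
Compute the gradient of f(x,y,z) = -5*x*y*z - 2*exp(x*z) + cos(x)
(-5*y*z - 2*z*exp(x*z) - sin(x), -5*x*z, x*(-5*y - 2*exp(x*z)))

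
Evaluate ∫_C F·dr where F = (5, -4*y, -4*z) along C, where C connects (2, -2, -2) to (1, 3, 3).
-25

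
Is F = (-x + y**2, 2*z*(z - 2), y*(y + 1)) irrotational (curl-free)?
No, ∇×F = (2*y - 4*z + 5, 0, -2*y)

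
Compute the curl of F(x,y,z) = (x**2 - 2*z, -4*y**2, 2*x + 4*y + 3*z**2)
(4, -4, 0)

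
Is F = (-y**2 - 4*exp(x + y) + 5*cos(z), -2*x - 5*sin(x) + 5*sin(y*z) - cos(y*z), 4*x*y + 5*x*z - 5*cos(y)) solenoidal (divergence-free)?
No, ∇·F = 5*x + z*sin(y*z) + 5*z*cos(y*z) - 4*exp(x + y)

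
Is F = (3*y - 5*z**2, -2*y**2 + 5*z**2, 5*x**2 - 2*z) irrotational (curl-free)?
No, ∇×F = (-10*z, -10*x - 10*z, -3)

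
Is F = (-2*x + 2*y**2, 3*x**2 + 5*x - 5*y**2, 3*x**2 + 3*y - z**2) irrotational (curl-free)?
No, ∇×F = (3, -6*x, 6*x - 4*y + 5)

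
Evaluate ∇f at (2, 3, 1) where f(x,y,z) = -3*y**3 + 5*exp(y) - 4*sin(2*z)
(0, -81 + 5*exp(3), -8*cos(2))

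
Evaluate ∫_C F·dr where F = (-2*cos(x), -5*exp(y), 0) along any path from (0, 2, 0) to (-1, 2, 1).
2*sin(1)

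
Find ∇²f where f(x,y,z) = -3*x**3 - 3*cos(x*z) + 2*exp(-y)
3*x**2*cos(x*z) - 18*x + 3*z**2*cos(x*z) + 2*exp(-y)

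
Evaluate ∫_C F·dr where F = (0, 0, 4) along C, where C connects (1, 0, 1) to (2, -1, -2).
-12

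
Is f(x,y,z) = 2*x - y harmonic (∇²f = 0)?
Yes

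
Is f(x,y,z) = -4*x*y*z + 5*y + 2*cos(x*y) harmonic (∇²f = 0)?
No, ∇²f = -2*(x**2 + y**2)*cos(x*y)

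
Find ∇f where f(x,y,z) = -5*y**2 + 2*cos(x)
(-2*sin(x), -10*y, 0)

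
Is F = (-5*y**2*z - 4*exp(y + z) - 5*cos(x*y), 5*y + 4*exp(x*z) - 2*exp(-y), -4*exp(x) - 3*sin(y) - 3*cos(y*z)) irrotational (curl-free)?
No, ∇×F = (-4*x*exp(x*z) + 3*z*sin(y*z) - 3*cos(y), -5*y**2 + 4*exp(x) - 4*exp(y + z), -5*x*sin(x*y) + 10*y*z + 4*z*exp(x*z) + 4*exp(y + z))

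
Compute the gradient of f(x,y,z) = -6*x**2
(-12*x, 0, 0)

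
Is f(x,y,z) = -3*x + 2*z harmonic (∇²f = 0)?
Yes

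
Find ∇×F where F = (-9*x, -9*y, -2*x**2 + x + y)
(1, 4*x - 1, 0)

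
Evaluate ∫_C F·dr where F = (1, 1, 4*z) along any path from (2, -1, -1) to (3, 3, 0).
3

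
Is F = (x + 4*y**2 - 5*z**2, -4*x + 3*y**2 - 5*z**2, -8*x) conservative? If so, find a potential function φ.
No, ∇×F = (10*z, 8 - 10*z, -8*y - 4) ≠ 0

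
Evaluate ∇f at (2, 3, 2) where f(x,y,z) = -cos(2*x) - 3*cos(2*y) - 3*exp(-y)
(2*sin(4), 6*sin(6) + 3*exp(-3), 0)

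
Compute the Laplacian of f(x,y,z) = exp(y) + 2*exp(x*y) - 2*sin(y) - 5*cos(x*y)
2*x**2*exp(x*y) + 5*x**2*cos(x*y) + y**2*(2*exp(x*y) + 5*cos(x*y)) + exp(y) + 2*sin(y)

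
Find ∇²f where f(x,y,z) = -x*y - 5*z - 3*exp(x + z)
-6*exp(x + z)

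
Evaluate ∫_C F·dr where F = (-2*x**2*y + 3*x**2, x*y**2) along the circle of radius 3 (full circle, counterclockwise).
243*pi/4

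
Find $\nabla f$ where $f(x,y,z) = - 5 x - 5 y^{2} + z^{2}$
(-5, -10*y, 2*z)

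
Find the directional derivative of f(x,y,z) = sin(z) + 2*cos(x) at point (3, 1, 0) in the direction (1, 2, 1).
sqrt(6)*(1 - 2*sin(3))/6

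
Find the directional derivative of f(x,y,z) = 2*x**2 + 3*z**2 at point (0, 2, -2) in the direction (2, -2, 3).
-36*sqrt(17)/17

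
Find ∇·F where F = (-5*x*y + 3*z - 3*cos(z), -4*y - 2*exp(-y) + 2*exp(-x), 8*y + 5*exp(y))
-5*y - 4 + 2*exp(-y)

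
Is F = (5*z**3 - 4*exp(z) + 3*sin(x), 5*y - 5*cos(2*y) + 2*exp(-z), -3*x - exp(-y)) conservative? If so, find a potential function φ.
No, ∇×F = (2*exp(-z) + exp(-y), 15*z**2 - 4*exp(z) + 3, 0) ≠ 0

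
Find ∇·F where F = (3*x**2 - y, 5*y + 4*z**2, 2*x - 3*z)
6*x + 2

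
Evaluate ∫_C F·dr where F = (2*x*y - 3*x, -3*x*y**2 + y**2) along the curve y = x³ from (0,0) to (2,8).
-11162/15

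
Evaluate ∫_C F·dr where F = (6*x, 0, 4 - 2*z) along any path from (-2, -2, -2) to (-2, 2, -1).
7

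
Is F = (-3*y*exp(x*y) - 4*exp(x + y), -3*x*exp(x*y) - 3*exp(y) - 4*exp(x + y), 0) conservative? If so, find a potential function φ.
Yes, F is conservative. φ = -3*exp(y) - 3*exp(x*y) - 4*exp(x + y)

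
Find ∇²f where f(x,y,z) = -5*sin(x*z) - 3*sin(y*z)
5*x**2*sin(x*z) + 3*y**2*sin(y*z) + 5*z**2*sin(x*z) + 3*z**2*sin(y*z)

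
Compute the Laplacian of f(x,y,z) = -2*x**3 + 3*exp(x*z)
3*x**2*exp(x*z) - 12*x + 3*z**2*exp(x*z)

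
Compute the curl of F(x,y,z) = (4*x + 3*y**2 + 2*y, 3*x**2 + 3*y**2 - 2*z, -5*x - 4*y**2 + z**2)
(2 - 8*y, 5, 6*x - 6*y - 2)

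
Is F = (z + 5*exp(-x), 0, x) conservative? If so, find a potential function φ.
Yes, F is conservative. φ = x*z - 5*exp(-x)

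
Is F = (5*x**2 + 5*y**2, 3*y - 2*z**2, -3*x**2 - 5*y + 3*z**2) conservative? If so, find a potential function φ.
No, ∇×F = (4*z - 5, 6*x, -10*y) ≠ 0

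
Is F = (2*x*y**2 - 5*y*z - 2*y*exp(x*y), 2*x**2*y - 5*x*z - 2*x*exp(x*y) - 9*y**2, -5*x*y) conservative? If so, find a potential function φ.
Yes, F is conservative. φ = x**2*y**2 - 5*x*y*z - 3*y**3 - 2*exp(x*y)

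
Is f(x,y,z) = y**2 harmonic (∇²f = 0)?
No, ∇²f = 2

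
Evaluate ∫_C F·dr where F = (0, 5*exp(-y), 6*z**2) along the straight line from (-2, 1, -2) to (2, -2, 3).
-5*exp(2) + 5*exp(-1) + 70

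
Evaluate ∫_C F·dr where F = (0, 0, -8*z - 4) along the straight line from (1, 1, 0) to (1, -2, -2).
-8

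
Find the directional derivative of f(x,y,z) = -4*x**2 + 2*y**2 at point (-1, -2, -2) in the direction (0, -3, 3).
4*sqrt(2)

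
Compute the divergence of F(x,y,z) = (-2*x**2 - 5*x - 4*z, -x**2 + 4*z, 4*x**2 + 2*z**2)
-4*x + 4*z - 5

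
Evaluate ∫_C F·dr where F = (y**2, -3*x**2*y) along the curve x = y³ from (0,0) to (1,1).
9/40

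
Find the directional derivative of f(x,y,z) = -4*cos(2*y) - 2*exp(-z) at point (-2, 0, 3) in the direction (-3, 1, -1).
-2*sqrt(11)*exp(-3)/11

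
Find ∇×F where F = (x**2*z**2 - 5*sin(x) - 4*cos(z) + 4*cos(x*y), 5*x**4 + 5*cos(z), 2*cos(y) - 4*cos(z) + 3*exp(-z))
(-2*sin(y) + 5*sin(z), 2*x**2*z + 4*sin(z), 4*x*(5*x**2 + sin(x*y)))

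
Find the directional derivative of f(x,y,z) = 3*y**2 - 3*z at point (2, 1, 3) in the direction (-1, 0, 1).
-3*sqrt(2)/2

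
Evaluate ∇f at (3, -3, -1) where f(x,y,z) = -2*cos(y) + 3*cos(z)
(0, -2*sin(3), 3*sin(1))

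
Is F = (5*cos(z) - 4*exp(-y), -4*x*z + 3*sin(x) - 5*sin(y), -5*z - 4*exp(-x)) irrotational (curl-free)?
No, ∇×F = (4*x, -5*sin(z) - 4*exp(-x), -4*z + 3*cos(x) - 4*exp(-y))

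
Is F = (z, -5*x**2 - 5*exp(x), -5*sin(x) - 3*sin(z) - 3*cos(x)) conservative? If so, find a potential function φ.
No, ∇×F = (0, -3*sin(x) + 5*cos(x) + 1, -10*x - 5*exp(x)) ≠ 0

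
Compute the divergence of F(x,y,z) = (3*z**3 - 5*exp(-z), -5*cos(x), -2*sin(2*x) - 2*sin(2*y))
0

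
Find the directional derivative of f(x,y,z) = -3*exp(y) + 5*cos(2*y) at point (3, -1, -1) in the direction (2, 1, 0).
sqrt(5)*(-3 + 10*E*sin(2))*exp(-1)/5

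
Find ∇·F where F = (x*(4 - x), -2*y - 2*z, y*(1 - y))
2 - 2*x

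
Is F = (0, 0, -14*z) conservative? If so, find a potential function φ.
Yes, F is conservative. φ = -7*z**2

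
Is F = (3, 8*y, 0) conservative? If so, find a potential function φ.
Yes, F is conservative. φ = 3*x + 4*y**2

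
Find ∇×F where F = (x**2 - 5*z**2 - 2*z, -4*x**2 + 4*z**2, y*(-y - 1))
(-2*y - 8*z - 1, -10*z - 2, -8*x)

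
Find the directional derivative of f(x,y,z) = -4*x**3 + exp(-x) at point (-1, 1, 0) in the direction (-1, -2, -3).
sqrt(14)*(E + 12)/14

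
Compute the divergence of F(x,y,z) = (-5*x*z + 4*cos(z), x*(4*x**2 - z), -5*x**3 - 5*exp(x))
-5*z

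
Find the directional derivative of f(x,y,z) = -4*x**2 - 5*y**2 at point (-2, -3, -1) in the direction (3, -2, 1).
-6*sqrt(14)/7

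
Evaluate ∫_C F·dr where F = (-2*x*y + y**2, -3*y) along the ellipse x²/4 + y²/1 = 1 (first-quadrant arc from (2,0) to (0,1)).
-1/6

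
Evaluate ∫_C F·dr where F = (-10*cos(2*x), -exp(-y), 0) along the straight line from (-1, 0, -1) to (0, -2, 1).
-5*sin(2) - 1 + exp(2)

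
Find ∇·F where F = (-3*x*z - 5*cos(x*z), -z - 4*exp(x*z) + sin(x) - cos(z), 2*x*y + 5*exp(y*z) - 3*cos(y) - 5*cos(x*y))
5*y*exp(y*z) + 5*z*sin(x*z) - 3*z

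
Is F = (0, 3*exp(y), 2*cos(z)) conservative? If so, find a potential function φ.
Yes, F is conservative. φ = 3*exp(y) + 2*sin(z)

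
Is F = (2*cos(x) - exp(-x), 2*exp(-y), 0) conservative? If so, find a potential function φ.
Yes, F is conservative. φ = 2*sin(x) - 2*exp(-y) + exp(-x)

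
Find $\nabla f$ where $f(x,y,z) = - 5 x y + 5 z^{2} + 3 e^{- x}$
(-5*y - 3*exp(-x), -5*x, 10*z)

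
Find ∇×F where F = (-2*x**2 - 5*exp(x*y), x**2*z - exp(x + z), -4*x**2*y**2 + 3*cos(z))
(-8*x**2*y - x**2 + exp(x + z), 8*x*y**2, 2*x*z + 5*x*exp(x*y) - exp(x + z))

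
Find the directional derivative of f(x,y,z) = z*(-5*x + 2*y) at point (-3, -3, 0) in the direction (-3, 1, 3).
27*sqrt(19)/19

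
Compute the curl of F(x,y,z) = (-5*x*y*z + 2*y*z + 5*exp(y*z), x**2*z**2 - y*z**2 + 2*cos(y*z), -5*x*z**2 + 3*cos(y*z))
(-2*x**2*z + 2*y*z + 2*y*sin(y*z) - 3*z*sin(y*z), -5*x*y + 5*y*exp(y*z) + 2*y + 5*z**2, z*(2*x*z + 5*x - 5*exp(y*z) - 2))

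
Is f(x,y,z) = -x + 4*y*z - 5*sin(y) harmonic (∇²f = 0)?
No, ∇²f = 5*sin(y)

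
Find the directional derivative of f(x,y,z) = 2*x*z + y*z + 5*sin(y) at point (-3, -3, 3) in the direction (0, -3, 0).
-3 - 5*cos(3)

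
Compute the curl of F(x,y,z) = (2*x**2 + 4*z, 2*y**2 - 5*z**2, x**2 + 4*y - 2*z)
(10*z + 4, 4 - 2*x, 0)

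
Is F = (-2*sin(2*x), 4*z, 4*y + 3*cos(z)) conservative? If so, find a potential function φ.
Yes, F is conservative. φ = 4*y*z + 3*sin(z) + cos(2*x)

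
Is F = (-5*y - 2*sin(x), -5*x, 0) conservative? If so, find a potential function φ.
Yes, F is conservative. φ = -5*x*y + 2*cos(x)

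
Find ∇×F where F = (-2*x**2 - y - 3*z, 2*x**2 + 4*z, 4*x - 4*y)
(-8, -7, 4*x + 1)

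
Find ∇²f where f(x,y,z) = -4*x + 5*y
0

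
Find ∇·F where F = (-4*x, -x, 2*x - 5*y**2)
-4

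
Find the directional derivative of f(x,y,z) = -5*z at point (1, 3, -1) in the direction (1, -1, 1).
-5*sqrt(3)/3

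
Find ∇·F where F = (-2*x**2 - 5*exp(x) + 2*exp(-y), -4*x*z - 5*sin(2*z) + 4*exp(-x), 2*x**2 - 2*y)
-4*x - 5*exp(x)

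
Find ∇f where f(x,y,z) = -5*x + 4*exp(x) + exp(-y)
(4*exp(x) - 5, -exp(-y), 0)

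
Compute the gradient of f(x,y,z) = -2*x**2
(-4*x, 0, 0)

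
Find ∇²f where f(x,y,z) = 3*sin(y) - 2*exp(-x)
-3*sin(y) - 2*exp(-x)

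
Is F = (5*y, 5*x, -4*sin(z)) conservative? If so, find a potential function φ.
Yes, F is conservative. φ = 5*x*y + 4*cos(z)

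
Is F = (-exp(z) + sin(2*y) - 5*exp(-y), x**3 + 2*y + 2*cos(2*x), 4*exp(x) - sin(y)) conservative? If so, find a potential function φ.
No, ∇×F = (-cos(y), -4*exp(x) - exp(z), 3*x**2 - 4*sin(2*x) - 2*cos(2*y) - 5*exp(-y)) ≠ 0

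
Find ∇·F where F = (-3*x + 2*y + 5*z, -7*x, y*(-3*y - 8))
-3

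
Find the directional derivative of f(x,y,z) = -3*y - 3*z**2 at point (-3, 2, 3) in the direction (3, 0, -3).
9*sqrt(2)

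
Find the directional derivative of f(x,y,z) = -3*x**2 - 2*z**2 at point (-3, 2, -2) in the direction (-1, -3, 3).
6*sqrt(19)/19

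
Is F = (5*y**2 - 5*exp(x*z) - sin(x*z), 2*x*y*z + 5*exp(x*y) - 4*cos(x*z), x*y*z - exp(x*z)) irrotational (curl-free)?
No, ∇×F = (x*(-2*y + z - 4*sin(x*z)), -5*x*exp(x*z) - x*cos(x*z) - y*z + z*exp(x*z), 2*y*z + 5*y*exp(x*y) - 10*y + 4*z*sin(x*z))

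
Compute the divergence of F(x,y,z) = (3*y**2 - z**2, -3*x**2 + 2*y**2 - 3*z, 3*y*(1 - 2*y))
4*y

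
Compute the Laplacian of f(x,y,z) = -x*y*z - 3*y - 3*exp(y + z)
-6*exp(y + z)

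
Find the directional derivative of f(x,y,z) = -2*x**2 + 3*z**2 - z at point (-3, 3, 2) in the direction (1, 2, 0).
12*sqrt(5)/5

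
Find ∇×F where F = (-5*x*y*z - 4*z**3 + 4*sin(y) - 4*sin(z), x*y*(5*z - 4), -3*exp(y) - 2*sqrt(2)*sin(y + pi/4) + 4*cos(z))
(-5*x*y - 3*exp(y) - 2*sqrt(2)*cos(y + pi/4), -5*x*y - 12*z**2 - 4*cos(z), 5*x*z + y*(5*z - 4) - 4*cos(y))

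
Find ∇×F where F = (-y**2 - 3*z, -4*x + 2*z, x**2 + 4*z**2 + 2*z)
(-2, -2*x - 3, 2*y - 4)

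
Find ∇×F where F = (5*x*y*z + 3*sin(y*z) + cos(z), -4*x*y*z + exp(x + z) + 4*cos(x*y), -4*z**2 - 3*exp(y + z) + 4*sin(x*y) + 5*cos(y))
(4*x*y + 4*x*cos(x*y) - exp(x + z) - 3*exp(y + z) - 5*sin(y), 5*x*y - 4*y*cos(x*y) + 3*y*cos(y*z) - sin(z), -5*x*z - 4*y*z - 4*y*sin(x*y) - 3*z*cos(y*z) + exp(x + z))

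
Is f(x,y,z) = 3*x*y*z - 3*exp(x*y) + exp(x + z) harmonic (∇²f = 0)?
No, ∇²f = -3*x**2*exp(x*y) - 3*y**2*exp(x*y) + 2*exp(x + z)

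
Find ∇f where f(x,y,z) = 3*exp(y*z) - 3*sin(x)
(-3*cos(x), 3*z*exp(y*z), 3*y*exp(y*z))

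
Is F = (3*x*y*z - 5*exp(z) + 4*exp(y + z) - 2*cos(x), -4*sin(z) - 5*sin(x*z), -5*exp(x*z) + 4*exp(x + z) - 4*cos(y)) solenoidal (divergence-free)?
No, ∇·F = -5*x*exp(x*z) + 3*y*z + 4*exp(x + z) + 2*sin(x)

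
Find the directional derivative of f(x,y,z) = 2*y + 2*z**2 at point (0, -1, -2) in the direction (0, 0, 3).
-8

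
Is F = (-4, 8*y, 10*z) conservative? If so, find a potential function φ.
Yes, F is conservative. φ = -4*x + 4*y**2 + 5*z**2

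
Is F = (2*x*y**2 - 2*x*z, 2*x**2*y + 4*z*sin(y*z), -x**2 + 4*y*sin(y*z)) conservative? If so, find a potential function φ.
Yes, F is conservative. φ = x**2*y**2 - x**2*z - 4*cos(y*z)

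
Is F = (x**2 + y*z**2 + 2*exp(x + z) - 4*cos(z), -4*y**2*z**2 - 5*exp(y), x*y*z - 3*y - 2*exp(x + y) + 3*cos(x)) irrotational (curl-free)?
No, ∇×F = (x*z + 8*y**2*z - 2*exp(x + y) - 3, y*z + 2*exp(x + y) + 2*exp(x + z) + 3*sin(x) + 4*sin(z), -z**2)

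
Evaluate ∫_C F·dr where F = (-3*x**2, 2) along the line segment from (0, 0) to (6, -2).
-220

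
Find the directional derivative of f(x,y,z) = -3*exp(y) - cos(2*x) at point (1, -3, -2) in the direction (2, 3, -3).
sqrt(22)*(-9 + 4*exp(3)*sin(2))*exp(-3)/22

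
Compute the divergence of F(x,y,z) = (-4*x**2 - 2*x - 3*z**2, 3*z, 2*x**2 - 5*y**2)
-8*x - 2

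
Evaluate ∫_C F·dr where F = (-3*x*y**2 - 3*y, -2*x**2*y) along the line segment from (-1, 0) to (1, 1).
-13/3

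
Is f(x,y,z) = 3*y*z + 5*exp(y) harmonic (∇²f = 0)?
No, ∇²f = 5*exp(y)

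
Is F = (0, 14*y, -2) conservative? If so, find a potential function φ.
Yes, F is conservative. φ = 7*y**2 - 2*z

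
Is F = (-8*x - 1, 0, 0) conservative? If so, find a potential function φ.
Yes, F is conservative. φ = x*(-4*x - 1)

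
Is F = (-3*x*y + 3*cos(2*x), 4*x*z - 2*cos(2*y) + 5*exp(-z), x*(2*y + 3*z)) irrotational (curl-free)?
No, ∇×F = (-2*x + 5*exp(-z), -2*y - 3*z, 3*x + 4*z)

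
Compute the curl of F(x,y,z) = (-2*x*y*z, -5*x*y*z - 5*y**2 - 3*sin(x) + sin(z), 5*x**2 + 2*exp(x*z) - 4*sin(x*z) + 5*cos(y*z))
(5*x*y - 5*z*sin(y*z) - cos(z), -2*x*y - 10*x - 2*z*exp(x*z) + 4*z*cos(x*z), 2*x*z - 5*y*z - 3*cos(x))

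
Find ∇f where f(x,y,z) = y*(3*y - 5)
(0, 6*y - 5, 0)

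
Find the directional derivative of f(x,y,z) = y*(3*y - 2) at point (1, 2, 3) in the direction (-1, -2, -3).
-10*sqrt(14)/7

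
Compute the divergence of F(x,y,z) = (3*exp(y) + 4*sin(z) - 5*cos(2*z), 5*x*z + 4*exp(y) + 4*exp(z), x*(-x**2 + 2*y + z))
x + 4*exp(y)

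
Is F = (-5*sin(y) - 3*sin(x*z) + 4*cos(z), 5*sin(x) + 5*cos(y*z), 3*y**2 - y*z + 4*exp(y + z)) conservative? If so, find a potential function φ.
No, ∇×F = (5*y*sin(y*z) + 6*y - z + 4*exp(y + z), -3*x*cos(x*z) - 4*sin(z), 5*cos(x) + 5*cos(y)) ≠ 0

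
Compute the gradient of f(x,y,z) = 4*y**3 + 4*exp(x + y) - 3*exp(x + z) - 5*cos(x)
(4*exp(x + y) - 3*exp(x + z) + 5*sin(x), 12*y**2 + 4*exp(x + y), -3*exp(x + z))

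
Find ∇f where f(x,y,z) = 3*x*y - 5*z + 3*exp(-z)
(3*y, 3*x, -5 - 3*exp(-z))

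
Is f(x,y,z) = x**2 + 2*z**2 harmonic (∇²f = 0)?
No, ∇²f = 6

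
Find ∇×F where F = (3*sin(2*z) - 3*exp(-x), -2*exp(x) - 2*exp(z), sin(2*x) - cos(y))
(2*exp(z) + sin(y), -2*cos(2*x) + 6*cos(2*z), -2*exp(x))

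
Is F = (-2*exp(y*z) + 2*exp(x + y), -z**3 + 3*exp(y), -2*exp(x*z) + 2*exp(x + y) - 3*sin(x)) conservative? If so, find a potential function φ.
No, ∇×F = (3*z**2 + 2*exp(x + y), -2*y*exp(y*z) + 2*z*exp(x*z) - 2*exp(x + y) + 3*cos(x), 2*z*exp(y*z) - 2*exp(x + y)) ≠ 0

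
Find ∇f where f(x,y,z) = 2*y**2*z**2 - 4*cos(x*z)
(4*z*sin(x*z), 4*y*z**2, 4*x*sin(x*z) + 4*y**2*z)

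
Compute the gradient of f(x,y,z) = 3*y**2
(0, 6*y, 0)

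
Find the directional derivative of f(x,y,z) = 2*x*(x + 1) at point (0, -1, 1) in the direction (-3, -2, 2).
-6*sqrt(17)/17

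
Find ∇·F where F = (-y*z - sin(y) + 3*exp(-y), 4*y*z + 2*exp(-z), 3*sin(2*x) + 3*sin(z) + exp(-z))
4*z + 3*cos(z) - exp(-z)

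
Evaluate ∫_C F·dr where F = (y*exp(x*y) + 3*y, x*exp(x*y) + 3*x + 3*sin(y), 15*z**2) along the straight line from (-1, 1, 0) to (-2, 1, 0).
-3 - exp(-1) + exp(-2)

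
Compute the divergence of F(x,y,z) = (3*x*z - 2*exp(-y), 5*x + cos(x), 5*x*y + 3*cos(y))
3*z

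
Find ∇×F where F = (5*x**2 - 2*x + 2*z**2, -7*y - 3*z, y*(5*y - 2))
(10*y + 1, 4*z, 0)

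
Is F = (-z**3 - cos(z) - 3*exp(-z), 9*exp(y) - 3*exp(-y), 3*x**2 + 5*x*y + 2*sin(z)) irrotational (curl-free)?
No, ∇×F = (5*x, -6*x - 5*y - 3*z**2 + sin(z) + 3*exp(-z), 0)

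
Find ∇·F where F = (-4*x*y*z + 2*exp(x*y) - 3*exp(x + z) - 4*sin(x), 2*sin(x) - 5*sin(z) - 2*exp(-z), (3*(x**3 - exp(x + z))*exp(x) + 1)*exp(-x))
-4*y*z + 2*y*exp(x*y) - 6*exp(x + z) - 4*cos(x)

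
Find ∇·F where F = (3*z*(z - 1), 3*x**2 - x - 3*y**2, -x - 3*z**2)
-6*y - 6*z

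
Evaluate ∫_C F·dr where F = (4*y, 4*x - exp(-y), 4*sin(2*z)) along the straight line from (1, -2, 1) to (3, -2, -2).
-16 + 2*cos(2) - 2*cos(4)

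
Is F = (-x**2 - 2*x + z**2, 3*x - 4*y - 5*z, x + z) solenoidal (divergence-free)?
No, ∇·F = -2*x - 5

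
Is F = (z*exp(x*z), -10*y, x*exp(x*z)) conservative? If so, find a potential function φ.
Yes, F is conservative. φ = -5*y**2 + exp(x*z)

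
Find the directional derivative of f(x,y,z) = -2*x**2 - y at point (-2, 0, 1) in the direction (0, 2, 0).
-1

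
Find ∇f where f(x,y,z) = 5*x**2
(10*x, 0, 0)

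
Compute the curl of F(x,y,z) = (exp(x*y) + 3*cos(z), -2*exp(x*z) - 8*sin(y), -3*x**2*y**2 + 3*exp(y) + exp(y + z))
(-6*x**2*y + 2*x*exp(x*z) + 3*exp(y) + exp(y + z), 6*x*y**2 - 3*sin(z), -x*exp(x*y) - 2*z*exp(x*z))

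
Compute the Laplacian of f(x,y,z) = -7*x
0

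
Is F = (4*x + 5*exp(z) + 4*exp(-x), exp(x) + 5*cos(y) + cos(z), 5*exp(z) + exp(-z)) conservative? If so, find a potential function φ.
No, ∇×F = (sin(z), 5*exp(z), exp(x)) ≠ 0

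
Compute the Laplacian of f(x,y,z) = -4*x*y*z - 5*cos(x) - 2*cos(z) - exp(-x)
5*cos(x) + 2*cos(z) - exp(-x)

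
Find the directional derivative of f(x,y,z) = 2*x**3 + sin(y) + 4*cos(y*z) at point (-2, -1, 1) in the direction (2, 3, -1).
sqrt(14)*(3*cos(1) + 16*sin(1) + 48)/14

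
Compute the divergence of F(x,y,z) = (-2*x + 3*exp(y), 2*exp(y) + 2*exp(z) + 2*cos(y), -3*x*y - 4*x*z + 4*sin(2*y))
-4*x + 2*exp(y) - 2*sin(y) - 2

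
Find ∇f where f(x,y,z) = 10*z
(0, 0, 10)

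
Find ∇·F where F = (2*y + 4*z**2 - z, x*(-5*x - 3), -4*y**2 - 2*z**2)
-4*z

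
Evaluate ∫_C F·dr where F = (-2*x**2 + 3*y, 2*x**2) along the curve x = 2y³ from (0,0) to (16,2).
-52760/21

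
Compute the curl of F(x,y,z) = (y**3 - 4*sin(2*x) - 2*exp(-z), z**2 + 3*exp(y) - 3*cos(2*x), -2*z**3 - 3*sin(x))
(-2*z, 3*cos(x) + 2*exp(-z), -3*y**2 + 6*sin(2*x))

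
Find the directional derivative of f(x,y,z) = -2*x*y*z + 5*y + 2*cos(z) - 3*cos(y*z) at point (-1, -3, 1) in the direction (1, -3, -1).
sqrt(11)*(-9 + 2*sin(1))/11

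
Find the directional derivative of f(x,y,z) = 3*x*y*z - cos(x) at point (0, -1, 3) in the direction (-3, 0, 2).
27*sqrt(13)/13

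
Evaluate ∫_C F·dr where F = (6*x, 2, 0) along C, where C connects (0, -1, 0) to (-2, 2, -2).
18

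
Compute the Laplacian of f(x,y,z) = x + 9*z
0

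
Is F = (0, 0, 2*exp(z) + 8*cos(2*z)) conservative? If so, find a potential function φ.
Yes, F is conservative. φ = 2*exp(z) + 4*sin(2*z)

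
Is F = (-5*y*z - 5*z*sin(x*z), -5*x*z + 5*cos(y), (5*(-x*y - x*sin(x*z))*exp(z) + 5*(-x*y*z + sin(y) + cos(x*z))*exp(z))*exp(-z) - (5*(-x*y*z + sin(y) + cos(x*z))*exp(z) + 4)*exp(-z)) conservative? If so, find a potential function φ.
Yes, F is conservative. φ = (5*(-x*y*z + sin(y) + cos(x*z))*exp(z) + 4)*exp(-z)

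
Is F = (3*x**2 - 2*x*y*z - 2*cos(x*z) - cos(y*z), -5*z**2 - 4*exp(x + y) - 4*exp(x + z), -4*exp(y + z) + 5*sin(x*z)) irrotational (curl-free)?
No, ∇×F = (10*z + 4*exp(x + z) - 4*exp(y + z), -2*x*y + 2*x*sin(x*z) + y*sin(y*z) - 5*z*cos(x*z), 2*x*z - z*sin(y*z) - 4*exp(x + y) - 4*exp(x + z))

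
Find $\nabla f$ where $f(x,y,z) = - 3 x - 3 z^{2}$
(-3, 0, -6*z)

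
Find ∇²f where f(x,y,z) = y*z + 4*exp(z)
4*exp(z)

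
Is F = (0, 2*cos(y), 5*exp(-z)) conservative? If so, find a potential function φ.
Yes, F is conservative. φ = 2*sin(y) - 5*exp(-z)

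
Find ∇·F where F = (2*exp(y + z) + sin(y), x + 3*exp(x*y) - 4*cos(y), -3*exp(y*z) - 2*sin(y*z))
3*x*exp(x*y) - 3*y*exp(y*z) - 2*y*cos(y*z) + 4*sin(y)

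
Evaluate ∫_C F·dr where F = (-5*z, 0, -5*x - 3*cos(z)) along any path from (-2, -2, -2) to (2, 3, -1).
-3*sin(2) + 3*sin(1) + 30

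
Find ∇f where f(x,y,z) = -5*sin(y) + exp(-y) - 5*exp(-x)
(5*exp(-x), -5*cos(y) - exp(-y), 0)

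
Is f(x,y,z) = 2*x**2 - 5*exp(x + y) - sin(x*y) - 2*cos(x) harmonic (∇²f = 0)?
No, ∇²f = x**2*sin(x*y) + y**2*sin(x*y) - 10*exp(x + y) + 2*cos(x) + 4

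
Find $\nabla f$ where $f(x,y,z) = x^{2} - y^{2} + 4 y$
(2*x, 4 - 2*y, 0)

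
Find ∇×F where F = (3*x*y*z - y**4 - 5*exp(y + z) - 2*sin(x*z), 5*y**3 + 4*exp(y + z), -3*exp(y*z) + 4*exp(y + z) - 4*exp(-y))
(-3*z*exp(y*z) + 4*exp(-y), 3*x*y - 2*x*cos(x*z) - 5*exp(y + z), -3*x*z + 4*y**3 + 5*exp(y + z))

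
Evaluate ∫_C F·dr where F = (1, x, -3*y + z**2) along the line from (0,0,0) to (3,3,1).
10/3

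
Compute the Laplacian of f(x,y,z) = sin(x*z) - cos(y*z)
-x**2*sin(x*z) + y**2*cos(y*z) - z**2*sin(x*z) + z**2*cos(y*z)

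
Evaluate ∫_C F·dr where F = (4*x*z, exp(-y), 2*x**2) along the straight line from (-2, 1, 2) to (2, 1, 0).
-16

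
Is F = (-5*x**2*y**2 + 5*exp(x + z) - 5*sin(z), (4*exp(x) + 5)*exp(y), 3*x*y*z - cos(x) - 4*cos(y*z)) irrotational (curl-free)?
No, ∇×F = (z*(3*x + 4*sin(y*z)), -3*y*z + 5*exp(x + z) - sin(x) - 5*cos(z), 10*x**2*y + 4*exp(x + y))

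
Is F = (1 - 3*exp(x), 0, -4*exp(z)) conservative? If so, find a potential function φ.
Yes, F is conservative. φ = x - 3*exp(x) - 4*exp(z)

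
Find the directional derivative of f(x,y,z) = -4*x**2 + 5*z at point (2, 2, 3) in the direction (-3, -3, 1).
53*sqrt(19)/19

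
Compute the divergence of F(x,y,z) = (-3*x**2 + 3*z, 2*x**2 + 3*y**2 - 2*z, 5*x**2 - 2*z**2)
-6*x + 6*y - 4*z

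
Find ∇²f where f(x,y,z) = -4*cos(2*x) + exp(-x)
16*cos(2*x) + exp(-x)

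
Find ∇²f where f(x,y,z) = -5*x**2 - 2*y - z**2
-12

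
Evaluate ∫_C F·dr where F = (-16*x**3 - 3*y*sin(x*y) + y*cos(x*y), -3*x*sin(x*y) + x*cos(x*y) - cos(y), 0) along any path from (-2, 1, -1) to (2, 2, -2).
3*cos(4) + sin(4) + sin(1) - 3*cos(2)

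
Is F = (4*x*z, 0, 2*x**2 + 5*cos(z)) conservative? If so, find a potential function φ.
Yes, F is conservative. φ = 2*x**2*z + 5*sin(z)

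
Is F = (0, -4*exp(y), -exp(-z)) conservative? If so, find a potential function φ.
Yes, F is conservative. φ = -4*exp(y) + exp(-z)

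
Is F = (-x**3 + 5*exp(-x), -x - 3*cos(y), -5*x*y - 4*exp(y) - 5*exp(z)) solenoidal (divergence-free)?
No, ∇·F = -3*x**2 - 5*exp(z) + 3*sin(y) - 5*exp(-x)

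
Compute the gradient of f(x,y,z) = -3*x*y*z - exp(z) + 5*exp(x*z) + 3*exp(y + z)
(z*(-3*y + 5*exp(x*z)), -3*x*z + 3*exp(y + z), -3*x*y + 5*x*exp(x*z) - exp(z) + 3*exp(y + z))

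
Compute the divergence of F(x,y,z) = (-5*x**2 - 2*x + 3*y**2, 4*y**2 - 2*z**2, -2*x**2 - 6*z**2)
-10*x + 8*y - 12*z - 2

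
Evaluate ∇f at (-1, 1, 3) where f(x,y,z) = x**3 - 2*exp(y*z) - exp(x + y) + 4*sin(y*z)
(2, -6*exp(3) + 12*cos(3) - 1, -2*exp(3) + 4*cos(3))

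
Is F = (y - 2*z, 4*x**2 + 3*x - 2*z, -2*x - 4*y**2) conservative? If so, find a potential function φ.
No, ∇×F = (2 - 8*y, 0, 8*x + 2) ≠ 0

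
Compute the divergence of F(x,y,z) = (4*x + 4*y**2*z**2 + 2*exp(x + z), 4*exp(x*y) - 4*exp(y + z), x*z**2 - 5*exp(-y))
2*x*z + 4*x*exp(x*y) + 2*exp(x + z) - 4*exp(y + z) + 4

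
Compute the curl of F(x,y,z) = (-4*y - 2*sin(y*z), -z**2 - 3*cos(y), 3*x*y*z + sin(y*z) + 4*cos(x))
(z*(3*x + cos(y*z) + 2), -3*y*z - 2*y*cos(y*z) + 4*sin(x), 2*z*cos(y*z) + 4)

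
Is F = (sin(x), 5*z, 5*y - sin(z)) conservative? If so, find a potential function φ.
Yes, F is conservative. φ = 5*y*z - cos(x) + cos(z)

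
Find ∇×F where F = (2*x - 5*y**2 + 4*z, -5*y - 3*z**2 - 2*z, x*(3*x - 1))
(6*z + 2, 5 - 6*x, 10*y)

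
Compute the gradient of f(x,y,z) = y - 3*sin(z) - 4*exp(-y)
(0, 1 + 4*exp(-y), -3*cos(z))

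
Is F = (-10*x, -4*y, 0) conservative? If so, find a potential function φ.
Yes, F is conservative. φ = -5*x**2 - 2*y**2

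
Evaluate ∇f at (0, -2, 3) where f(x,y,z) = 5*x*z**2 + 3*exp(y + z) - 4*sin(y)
(45, -4*cos(2) + 3*E, 3*E)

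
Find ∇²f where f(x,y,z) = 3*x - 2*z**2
-4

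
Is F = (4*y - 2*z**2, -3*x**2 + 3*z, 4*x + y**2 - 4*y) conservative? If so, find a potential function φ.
No, ∇×F = (2*y - 7, -4*z - 4, -6*x - 4) ≠ 0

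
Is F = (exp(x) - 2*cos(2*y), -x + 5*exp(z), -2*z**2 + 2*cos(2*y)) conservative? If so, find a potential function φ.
No, ∇×F = (-5*exp(z) - 4*sin(2*y), 0, -4*sin(2*y) - 1) ≠ 0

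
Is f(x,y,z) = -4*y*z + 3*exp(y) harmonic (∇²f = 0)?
No, ∇²f = 3*exp(y)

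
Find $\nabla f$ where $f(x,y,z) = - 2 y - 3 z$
(0, -2, -3)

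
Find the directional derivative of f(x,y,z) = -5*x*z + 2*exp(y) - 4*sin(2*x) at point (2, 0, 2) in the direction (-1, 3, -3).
2*sqrt(19)*(4*cos(4) + 23)/19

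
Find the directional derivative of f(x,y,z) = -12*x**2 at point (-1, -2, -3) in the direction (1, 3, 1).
24*sqrt(11)/11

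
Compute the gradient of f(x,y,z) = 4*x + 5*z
(4, 0, 5)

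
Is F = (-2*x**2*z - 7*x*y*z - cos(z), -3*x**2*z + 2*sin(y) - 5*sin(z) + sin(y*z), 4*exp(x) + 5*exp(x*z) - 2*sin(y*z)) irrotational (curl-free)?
No, ∇×F = (3*x**2 - y*cos(y*z) - 2*z*cos(y*z) + 5*cos(z), -2*x**2 - 7*x*y - 5*z*exp(x*z) - 4*exp(x) + sin(z), x*z)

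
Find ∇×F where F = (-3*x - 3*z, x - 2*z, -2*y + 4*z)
(0, -3, 1)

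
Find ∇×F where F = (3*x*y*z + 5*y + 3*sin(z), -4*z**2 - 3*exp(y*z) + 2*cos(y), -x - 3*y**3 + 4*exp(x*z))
(-9*y**2 + 3*y*exp(y*z) + 8*z, 3*x*y - 4*z*exp(x*z) + 3*cos(z) + 1, -3*x*z - 5)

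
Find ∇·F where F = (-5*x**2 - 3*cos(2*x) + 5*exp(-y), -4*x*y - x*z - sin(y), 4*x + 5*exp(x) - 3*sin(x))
-14*x + 6*sin(2*x) - cos(y)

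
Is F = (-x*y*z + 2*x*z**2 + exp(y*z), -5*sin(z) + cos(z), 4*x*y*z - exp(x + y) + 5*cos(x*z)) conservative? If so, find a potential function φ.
No, ∇×F = (4*x*z - exp(x + y) + sin(z) + 5*cos(z), -x*y + 4*x*z - 4*y*z + y*exp(y*z) + 5*z*sin(x*z) + exp(x + y), z*(x - exp(y*z))) ≠ 0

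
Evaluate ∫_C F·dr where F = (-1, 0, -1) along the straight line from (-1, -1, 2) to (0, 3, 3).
-2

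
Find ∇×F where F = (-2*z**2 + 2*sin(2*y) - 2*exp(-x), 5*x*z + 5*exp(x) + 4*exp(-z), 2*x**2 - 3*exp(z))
(-5*x + 4*exp(-z), -4*x - 4*z, 5*z + 5*exp(x) - 4*cos(2*y))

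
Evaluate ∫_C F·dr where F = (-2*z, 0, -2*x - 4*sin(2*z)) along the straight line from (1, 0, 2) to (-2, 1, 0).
6 - 2*cos(4)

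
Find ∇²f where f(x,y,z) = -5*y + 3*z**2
6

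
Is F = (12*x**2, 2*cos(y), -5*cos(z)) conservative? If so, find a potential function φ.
Yes, F is conservative. φ = 4*x**3 + 2*sin(y) - 5*sin(z)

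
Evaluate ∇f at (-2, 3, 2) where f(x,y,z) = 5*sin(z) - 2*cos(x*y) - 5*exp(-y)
(-6*sin(6), 4*sin(6) + 5*exp(-3), 5*cos(2))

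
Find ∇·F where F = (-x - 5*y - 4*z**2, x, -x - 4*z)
-5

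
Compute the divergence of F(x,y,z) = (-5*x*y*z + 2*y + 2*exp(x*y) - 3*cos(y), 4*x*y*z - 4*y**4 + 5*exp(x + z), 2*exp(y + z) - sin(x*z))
4*x*z - x*cos(x*z) - 16*y**3 - 5*y*z + 2*y*exp(x*y) + 2*exp(y + z)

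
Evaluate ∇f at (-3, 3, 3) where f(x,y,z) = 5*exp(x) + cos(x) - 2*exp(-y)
(sin(3) + 5*exp(-3), 2*exp(-3), 0)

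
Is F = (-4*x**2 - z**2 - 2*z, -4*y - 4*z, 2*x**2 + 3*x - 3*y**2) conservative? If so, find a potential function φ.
No, ∇×F = (4 - 6*y, -4*x - 2*z - 5, 0) ≠ 0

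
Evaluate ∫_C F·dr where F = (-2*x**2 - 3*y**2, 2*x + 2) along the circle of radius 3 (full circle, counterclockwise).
18*pi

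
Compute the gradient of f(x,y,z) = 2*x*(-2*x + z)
(-8*x + 2*z, 0, 2*x)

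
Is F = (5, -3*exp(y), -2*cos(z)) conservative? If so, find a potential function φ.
Yes, F is conservative. φ = 5*x - 3*exp(y) - 2*sin(z)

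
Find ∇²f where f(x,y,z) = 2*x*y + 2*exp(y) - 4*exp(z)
2*exp(y) - 4*exp(z)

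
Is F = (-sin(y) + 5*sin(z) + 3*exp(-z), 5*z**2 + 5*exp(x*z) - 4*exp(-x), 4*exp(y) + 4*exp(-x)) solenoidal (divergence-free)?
Yes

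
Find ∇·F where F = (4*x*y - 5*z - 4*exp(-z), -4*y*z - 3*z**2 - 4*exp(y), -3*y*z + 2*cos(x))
y - 4*z - 4*exp(y)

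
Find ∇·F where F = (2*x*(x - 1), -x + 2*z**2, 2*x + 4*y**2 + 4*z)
4*x + 2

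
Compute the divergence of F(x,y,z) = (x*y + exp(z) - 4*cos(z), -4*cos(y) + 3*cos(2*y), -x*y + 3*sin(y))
y + 4*sin(y) - 6*sin(2*y)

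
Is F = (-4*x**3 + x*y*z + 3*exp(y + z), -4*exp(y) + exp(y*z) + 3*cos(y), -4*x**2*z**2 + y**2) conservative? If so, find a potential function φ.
No, ∇×F = (y*(2 - exp(y*z)), x*y + 8*x*z**2 + 3*exp(y + z), -x*z - 3*exp(y + z)) ≠ 0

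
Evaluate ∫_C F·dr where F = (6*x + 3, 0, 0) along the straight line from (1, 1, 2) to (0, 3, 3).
-6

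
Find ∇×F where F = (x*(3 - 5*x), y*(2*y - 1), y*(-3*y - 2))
(-6*y - 2, 0, 0)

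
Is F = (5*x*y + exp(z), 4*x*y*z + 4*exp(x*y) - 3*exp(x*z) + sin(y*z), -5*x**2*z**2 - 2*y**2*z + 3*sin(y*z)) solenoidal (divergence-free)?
No, ∇·F = -10*x**2*z + 4*x*z + 4*x*exp(x*y) - 2*y**2 + 3*y*cos(y*z) + 5*y + z*cos(y*z)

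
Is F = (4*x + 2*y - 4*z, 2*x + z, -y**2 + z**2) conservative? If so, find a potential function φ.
No, ∇×F = (-2*y - 1, -4, 0) ≠ 0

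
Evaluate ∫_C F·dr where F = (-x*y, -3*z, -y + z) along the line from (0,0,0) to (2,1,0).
-4/3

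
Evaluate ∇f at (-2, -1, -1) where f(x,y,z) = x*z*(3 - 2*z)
(-5, 0, -14)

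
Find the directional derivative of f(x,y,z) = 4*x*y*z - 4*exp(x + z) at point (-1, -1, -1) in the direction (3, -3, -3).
-4*sqrt(3)/3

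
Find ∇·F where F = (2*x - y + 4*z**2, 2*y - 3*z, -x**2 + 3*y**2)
4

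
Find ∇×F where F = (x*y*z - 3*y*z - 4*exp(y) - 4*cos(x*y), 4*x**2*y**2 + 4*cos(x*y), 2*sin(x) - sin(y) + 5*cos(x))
(-cos(y), x*y - 3*y + 5*sin(x) - 2*cos(x), 8*x*y**2 - x*z - 4*x*sin(x*y) - 4*y*sin(x*y) + 3*z + 4*exp(y))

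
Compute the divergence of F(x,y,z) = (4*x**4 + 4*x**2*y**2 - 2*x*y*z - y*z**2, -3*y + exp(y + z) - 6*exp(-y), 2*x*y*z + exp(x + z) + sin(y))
((16*x**3 + 8*x*y**2 + 2*x*y - 2*y*z + exp(x + z) + exp(y + z) - 3)*exp(y) + 6)*exp(-y)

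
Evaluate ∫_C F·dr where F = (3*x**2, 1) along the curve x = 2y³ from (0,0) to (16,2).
4098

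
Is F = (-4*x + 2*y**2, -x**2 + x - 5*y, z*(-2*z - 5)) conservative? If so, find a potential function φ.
No, ∇×F = (0, 0, -2*x - 4*y + 1) ≠ 0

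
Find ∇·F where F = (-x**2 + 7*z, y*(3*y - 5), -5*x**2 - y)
-2*x + 6*y - 5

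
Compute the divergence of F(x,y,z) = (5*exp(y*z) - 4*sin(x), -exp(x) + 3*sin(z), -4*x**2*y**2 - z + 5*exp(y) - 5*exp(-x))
-4*cos(x) - 1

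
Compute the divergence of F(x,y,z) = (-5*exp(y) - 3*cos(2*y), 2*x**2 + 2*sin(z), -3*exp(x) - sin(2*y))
0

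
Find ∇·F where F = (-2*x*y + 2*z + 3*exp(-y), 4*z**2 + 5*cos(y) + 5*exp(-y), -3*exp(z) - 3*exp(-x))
-2*y - 3*exp(z) - 5*sin(y) - 5*exp(-y)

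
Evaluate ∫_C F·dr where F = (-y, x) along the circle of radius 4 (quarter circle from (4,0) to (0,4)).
8*pi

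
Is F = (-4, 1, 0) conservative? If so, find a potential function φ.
Yes, F is conservative. φ = -4*x + y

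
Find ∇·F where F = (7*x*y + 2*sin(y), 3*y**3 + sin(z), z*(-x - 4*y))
-x + 9*y**2 + 3*y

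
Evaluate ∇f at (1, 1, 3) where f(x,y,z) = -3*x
(-3, 0, 0)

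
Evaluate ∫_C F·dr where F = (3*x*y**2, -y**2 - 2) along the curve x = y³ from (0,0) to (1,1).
-29/24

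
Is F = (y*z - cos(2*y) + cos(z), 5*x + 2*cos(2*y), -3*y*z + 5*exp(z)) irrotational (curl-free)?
No, ∇×F = (-3*z, y - sin(z), -z - 2*sin(2*y) + 5)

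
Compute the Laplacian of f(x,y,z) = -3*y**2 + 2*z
-6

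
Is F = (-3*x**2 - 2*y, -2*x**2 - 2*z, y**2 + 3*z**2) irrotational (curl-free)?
No, ∇×F = (2*y + 2, 0, 2 - 4*x)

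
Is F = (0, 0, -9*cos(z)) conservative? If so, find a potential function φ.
Yes, F is conservative. φ = -9*sin(z)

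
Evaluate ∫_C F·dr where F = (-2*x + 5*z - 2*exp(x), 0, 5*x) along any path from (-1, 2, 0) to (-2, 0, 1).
-13 - 2*exp(-2) + 2*exp(-1)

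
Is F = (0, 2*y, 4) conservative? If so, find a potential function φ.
Yes, F is conservative. φ = y**2 + 4*z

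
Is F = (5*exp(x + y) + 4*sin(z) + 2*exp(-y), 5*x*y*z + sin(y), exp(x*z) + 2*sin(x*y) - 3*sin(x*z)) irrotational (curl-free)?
No, ∇×F = (x*(-5*y + 2*cos(x*y)), -2*y*cos(x*y) - z*exp(x*z) + 3*z*cos(x*z) + 4*cos(z), (5*(y*z - exp(x + y))*exp(y) + 2)*exp(-y))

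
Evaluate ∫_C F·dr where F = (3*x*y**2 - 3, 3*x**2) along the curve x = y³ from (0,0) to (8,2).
2232/7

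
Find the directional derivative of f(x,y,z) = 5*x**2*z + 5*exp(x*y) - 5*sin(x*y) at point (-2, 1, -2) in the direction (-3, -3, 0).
5*sqrt(2)*(-8*exp(2) + 1 - exp(2)*cos(2))*exp(-2)/2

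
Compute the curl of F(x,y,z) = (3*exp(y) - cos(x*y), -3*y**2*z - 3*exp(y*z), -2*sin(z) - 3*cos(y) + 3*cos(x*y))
(-3*x*sin(x*y) + 3*y**2 + 3*y*exp(y*z) + 3*sin(y), 3*y*sin(x*y), -x*sin(x*y) - 3*exp(y))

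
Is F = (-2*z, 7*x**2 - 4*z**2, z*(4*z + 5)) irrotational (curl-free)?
No, ∇×F = (8*z, -2, 14*x)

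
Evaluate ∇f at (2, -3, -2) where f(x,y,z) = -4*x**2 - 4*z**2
(-16, 0, 16)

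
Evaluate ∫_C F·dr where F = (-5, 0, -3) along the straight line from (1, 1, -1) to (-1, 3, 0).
7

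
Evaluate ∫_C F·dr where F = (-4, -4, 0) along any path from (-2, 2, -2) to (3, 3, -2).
-24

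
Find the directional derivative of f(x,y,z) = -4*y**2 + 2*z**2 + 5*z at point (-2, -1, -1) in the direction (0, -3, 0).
-8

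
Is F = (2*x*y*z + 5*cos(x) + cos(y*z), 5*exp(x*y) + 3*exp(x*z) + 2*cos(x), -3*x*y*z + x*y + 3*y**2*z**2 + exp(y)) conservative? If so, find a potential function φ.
No, ∇×F = (-3*x*z - 3*x*exp(x*z) + x + 6*y*z**2 + exp(y), y*(2*x + 3*z - sin(y*z) - 1), -2*x*z + 5*y*exp(x*y) + 3*z*exp(x*z) + z*sin(y*z) - 2*sin(x)) ≠ 0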